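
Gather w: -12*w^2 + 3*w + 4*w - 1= -12*w^2 + 7*w - 1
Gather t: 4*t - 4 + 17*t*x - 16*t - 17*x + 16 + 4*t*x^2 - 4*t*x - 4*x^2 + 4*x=t*(4*x^2 + 13*x - 12) - 4*x^2 - 13*x + 12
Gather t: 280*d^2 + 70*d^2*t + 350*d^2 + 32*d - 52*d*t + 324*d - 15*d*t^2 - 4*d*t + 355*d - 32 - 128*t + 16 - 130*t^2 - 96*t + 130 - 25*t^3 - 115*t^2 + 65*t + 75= 630*d^2 + 711*d - 25*t^3 + t^2*(-15*d - 245) + t*(70*d^2 - 56*d - 159) + 189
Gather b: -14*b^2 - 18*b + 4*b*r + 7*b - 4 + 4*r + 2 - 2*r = -14*b^2 + b*(4*r - 11) + 2*r - 2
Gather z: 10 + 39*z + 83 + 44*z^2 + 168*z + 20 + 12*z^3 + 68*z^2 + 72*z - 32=12*z^3 + 112*z^2 + 279*z + 81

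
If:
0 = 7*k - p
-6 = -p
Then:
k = 6/7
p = 6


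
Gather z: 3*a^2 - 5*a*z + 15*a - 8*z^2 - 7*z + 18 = 3*a^2 + 15*a - 8*z^2 + z*(-5*a - 7) + 18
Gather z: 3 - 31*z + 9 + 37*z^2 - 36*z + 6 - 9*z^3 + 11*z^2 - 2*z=-9*z^3 + 48*z^2 - 69*z + 18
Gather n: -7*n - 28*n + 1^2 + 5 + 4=10 - 35*n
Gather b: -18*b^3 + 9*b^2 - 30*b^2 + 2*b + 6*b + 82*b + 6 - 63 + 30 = -18*b^3 - 21*b^2 + 90*b - 27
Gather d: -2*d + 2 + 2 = 4 - 2*d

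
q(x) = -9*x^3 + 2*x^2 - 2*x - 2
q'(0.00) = -2.00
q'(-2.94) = -247.14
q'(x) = -27*x^2 + 4*x - 2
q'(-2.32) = -156.60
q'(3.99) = -415.88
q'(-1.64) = -81.18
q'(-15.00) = -6137.00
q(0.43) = -3.21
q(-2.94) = 249.88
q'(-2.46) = -175.23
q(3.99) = -549.83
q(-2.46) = 149.01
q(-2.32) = 125.79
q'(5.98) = -943.61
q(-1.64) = 46.36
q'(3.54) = -326.19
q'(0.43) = -5.27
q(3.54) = -383.27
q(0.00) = -2.00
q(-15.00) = 30853.00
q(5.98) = -1867.06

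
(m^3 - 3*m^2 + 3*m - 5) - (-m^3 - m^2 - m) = 2*m^3 - 2*m^2 + 4*m - 5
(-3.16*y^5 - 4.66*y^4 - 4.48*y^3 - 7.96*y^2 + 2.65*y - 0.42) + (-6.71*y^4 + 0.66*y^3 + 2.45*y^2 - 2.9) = -3.16*y^5 - 11.37*y^4 - 3.82*y^3 - 5.51*y^2 + 2.65*y - 3.32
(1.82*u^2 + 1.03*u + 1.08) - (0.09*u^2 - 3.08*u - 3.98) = 1.73*u^2 + 4.11*u + 5.06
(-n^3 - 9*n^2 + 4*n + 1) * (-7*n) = 7*n^4 + 63*n^3 - 28*n^2 - 7*n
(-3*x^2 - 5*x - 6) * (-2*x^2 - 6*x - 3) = 6*x^4 + 28*x^3 + 51*x^2 + 51*x + 18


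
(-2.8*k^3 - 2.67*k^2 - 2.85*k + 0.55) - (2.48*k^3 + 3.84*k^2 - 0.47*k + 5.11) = -5.28*k^3 - 6.51*k^2 - 2.38*k - 4.56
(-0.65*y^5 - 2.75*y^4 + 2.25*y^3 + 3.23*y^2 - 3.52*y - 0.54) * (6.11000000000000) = -3.9715*y^5 - 16.8025*y^4 + 13.7475*y^3 + 19.7353*y^2 - 21.5072*y - 3.2994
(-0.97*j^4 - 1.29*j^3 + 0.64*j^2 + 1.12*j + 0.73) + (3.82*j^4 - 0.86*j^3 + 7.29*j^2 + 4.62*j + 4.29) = 2.85*j^4 - 2.15*j^3 + 7.93*j^2 + 5.74*j + 5.02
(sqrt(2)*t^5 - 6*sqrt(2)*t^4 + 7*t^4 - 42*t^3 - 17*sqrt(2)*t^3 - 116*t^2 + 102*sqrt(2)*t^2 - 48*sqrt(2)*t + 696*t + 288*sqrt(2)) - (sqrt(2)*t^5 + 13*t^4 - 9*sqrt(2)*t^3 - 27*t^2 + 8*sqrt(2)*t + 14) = -6*sqrt(2)*t^4 - 6*t^4 - 42*t^3 - 8*sqrt(2)*t^3 - 89*t^2 + 102*sqrt(2)*t^2 - 56*sqrt(2)*t + 696*t - 14 + 288*sqrt(2)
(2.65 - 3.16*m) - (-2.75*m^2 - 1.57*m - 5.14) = 2.75*m^2 - 1.59*m + 7.79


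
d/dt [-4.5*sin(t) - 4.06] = -4.5*cos(t)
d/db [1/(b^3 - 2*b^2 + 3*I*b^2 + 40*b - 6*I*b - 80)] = (-3*b^2 + 4*b - 6*I*b - 40 + 6*I)/(b^3 - 2*b^2 + 3*I*b^2 + 40*b - 6*I*b - 80)^2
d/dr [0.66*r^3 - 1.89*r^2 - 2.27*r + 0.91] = 1.98*r^2 - 3.78*r - 2.27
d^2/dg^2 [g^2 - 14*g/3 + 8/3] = 2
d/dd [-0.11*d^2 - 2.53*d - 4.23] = -0.22*d - 2.53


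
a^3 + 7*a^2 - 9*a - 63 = (a - 3)*(a + 3)*(a + 7)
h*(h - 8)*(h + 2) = h^3 - 6*h^2 - 16*h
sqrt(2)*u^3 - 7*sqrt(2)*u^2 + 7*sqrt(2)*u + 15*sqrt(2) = (u - 5)*(u - 3)*(sqrt(2)*u + sqrt(2))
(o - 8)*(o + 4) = o^2 - 4*o - 32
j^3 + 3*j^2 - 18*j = j*(j - 3)*(j + 6)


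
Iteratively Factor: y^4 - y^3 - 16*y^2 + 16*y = (y - 4)*(y^3 + 3*y^2 - 4*y) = y*(y - 4)*(y^2 + 3*y - 4) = y*(y - 4)*(y + 4)*(y - 1)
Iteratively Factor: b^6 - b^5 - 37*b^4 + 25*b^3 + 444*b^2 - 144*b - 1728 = (b + 4)*(b^5 - 5*b^4 - 17*b^3 + 93*b^2 + 72*b - 432) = (b - 3)*(b + 4)*(b^4 - 2*b^3 - 23*b^2 + 24*b + 144) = (b - 3)*(b + 3)*(b + 4)*(b^3 - 5*b^2 - 8*b + 48) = (b - 3)*(b + 3)^2*(b + 4)*(b^2 - 8*b + 16) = (b - 4)*(b - 3)*(b + 3)^2*(b + 4)*(b - 4)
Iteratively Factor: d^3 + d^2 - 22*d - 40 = (d + 4)*(d^2 - 3*d - 10) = (d + 2)*(d + 4)*(d - 5)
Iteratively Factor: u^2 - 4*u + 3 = (u - 1)*(u - 3)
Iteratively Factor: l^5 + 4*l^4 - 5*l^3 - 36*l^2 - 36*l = (l)*(l^4 + 4*l^3 - 5*l^2 - 36*l - 36) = l*(l + 3)*(l^3 + l^2 - 8*l - 12) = l*(l - 3)*(l + 3)*(l^2 + 4*l + 4) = l*(l - 3)*(l + 2)*(l + 3)*(l + 2)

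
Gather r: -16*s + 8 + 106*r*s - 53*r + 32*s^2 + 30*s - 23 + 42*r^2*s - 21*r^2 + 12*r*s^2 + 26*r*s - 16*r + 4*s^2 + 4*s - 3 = r^2*(42*s - 21) + r*(12*s^2 + 132*s - 69) + 36*s^2 + 18*s - 18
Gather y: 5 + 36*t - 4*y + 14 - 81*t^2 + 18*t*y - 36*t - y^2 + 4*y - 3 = -81*t^2 + 18*t*y - y^2 + 16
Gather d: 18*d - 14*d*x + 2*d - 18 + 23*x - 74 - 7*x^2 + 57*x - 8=d*(20 - 14*x) - 7*x^2 + 80*x - 100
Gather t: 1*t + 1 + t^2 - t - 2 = t^2 - 1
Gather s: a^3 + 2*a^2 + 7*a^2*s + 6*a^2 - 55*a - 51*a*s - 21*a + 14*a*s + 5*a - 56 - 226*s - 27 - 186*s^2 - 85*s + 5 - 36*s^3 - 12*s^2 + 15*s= a^3 + 8*a^2 - 71*a - 36*s^3 - 198*s^2 + s*(7*a^2 - 37*a - 296) - 78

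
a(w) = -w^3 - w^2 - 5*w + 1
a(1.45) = -11.40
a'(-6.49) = -118.38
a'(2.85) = -35.07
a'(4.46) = -73.59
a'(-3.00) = -26.00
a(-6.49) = 264.69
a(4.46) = -129.91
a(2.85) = -44.52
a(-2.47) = 22.32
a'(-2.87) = -23.97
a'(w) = -3*w^2 - 2*w - 5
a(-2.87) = 30.75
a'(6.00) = -125.00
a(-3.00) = 34.00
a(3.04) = -51.54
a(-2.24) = 18.42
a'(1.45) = -14.21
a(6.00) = -281.00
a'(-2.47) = -18.36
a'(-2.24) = -15.57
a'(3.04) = -38.80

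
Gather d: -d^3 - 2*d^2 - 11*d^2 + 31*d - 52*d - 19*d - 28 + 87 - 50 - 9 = -d^3 - 13*d^2 - 40*d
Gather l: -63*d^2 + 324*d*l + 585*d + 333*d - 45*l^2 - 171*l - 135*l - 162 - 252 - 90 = -63*d^2 + 918*d - 45*l^2 + l*(324*d - 306) - 504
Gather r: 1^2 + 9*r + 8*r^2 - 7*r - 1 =8*r^2 + 2*r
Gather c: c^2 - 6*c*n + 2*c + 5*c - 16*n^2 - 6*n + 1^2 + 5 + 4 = c^2 + c*(7 - 6*n) - 16*n^2 - 6*n + 10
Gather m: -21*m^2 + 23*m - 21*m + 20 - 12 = -21*m^2 + 2*m + 8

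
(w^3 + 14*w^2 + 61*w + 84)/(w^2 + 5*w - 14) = (w^2 + 7*w + 12)/(w - 2)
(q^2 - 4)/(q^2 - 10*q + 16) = (q + 2)/(q - 8)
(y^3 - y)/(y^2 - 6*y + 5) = y*(y + 1)/(y - 5)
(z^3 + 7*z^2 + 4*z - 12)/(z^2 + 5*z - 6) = z + 2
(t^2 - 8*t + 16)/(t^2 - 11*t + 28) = (t - 4)/(t - 7)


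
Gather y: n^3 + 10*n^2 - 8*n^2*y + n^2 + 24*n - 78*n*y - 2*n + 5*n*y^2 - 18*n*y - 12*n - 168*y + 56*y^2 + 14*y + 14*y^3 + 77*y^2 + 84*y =n^3 + 11*n^2 + 10*n + 14*y^3 + y^2*(5*n + 133) + y*(-8*n^2 - 96*n - 70)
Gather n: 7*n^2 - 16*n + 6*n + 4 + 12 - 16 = 7*n^2 - 10*n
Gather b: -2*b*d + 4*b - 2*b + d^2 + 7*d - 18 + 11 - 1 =b*(2 - 2*d) + d^2 + 7*d - 8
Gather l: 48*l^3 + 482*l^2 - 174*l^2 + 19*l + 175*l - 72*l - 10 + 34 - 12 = 48*l^3 + 308*l^2 + 122*l + 12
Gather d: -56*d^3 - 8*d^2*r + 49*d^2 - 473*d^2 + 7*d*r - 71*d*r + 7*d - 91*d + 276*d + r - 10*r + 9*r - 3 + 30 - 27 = -56*d^3 + d^2*(-8*r - 424) + d*(192 - 64*r)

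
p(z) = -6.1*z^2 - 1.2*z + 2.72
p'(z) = -12.2*z - 1.2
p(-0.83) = -0.49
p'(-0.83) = 8.93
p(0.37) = 1.44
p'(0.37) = -5.71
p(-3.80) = -80.80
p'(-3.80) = 45.16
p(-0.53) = 1.64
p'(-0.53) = 5.27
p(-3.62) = -72.87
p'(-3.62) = 42.96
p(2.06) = -25.64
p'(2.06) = -26.33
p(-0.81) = -0.31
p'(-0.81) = 8.68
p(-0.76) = 0.11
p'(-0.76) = 8.07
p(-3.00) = -48.58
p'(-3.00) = 35.40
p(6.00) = -224.08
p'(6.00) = -74.40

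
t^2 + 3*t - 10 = (t - 2)*(t + 5)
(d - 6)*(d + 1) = d^2 - 5*d - 6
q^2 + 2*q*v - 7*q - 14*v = (q - 7)*(q + 2*v)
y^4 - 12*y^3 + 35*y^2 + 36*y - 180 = (y - 6)*(y - 5)*(y - 3)*(y + 2)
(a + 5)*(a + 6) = a^2 + 11*a + 30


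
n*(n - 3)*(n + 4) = n^3 + n^2 - 12*n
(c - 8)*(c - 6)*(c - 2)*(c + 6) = c^4 - 10*c^3 - 20*c^2 + 360*c - 576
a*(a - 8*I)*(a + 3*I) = a^3 - 5*I*a^2 + 24*a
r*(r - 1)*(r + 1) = r^3 - r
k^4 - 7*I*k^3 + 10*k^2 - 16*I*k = k*(k - 8*I)*(k - I)*(k + 2*I)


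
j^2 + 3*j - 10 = (j - 2)*(j + 5)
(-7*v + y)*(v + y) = -7*v^2 - 6*v*y + y^2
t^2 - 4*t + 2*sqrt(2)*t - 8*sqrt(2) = (t - 4)*(t + 2*sqrt(2))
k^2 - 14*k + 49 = (k - 7)^2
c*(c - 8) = c^2 - 8*c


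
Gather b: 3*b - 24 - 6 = 3*b - 30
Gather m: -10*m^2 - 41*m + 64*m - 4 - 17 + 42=-10*m^2 + 23*m + 21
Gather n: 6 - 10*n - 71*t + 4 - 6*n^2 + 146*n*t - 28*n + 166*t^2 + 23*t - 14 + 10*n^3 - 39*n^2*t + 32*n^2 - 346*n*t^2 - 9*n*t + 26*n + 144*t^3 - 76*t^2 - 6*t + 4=10*n^3 + n^2*(26 - 39*t) + n*(-346*t^2 + 137*t - 12) + 144*t^3 + 90*t^2 - 54*t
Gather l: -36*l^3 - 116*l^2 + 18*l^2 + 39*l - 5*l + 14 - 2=-36*l^3 - 98*l^2 + 34*l + 12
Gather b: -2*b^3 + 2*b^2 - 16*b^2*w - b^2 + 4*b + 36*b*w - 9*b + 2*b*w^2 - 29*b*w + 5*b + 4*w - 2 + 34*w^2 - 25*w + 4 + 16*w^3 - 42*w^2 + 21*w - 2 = -2*b^3 + b^2*(1 - 16*w) + b*(2*w^2 + 7*w) + 16*w^3 - 8*w^2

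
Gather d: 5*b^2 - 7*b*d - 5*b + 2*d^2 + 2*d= 5*b^2 - 5*b + 2*d^2 + d*(2 - 7*b)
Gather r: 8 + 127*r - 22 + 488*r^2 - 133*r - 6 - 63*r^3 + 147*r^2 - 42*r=-63*r^3 + 635*r^2 - 48*r - 20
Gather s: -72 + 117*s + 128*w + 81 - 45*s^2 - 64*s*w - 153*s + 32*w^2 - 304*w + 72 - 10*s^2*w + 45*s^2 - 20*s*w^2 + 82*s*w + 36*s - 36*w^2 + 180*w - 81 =-10*s^2*w + s*(-20*w^2 + 18*w) - 4*w^2 + 4*w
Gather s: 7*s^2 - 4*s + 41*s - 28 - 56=7*s^2 + 37*s - 84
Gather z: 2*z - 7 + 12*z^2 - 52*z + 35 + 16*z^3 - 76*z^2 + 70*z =16*z^3 - 64*z^2 + 20*z + 28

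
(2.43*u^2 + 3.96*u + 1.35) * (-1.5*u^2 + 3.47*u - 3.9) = -3.645*u^4 + 2.4921*u^3 + 2.2392*u^2 - 10.7595*u - 5.265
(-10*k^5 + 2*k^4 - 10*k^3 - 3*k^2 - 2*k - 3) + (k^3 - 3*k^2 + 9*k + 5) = -10*k^5 + 2*k^4 - 9*k^3 - 6*k^2 + 7*k + 2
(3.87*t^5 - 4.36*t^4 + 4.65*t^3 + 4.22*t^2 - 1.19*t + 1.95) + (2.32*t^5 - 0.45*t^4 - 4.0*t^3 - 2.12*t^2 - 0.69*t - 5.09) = 6.19*t^5 - 4.81*t^4 + 0.65*t^3 + 2.1*t^2 - 1.88*t - 3.14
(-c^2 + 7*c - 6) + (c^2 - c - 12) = 6*c - 18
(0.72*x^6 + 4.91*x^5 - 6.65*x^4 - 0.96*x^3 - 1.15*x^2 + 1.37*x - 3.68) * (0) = 0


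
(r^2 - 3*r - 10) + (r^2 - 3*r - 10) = 2*r^2 - 6*r - 20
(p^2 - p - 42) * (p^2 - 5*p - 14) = p^4 - 6*p^3 - 51*p^2 + 224*p + 588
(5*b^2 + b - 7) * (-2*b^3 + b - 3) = -10*b^5 - 2*b^4 + 19*b^3 - 14*b^2 - 10*b + 21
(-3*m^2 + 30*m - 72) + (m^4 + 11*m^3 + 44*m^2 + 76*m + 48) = m^4 + 11*m^3 + 41*m^2 + 106*m - 24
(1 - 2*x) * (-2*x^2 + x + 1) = 4*x^3 - 4*x^2 - x + 1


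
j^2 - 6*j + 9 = (j - 3)^2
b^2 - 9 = (b - 3)*(b + 3)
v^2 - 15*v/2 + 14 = (v - 4)*(v - 7/2)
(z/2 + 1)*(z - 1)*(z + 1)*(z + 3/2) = z^4/2 + 7*z^3/4 + z^2 - 7*z/4 - 3/2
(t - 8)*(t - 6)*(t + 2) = t^3 - 12*t^2 + 20*t + 96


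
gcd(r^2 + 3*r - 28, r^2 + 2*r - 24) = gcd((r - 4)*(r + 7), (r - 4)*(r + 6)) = r - 4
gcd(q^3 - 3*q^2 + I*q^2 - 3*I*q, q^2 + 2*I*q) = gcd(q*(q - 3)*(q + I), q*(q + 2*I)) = q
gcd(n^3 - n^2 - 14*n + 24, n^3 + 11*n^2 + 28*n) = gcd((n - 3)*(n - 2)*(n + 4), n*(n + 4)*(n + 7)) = n + 4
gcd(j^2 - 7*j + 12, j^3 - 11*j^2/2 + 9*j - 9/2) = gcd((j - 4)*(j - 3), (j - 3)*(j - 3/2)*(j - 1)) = j - 3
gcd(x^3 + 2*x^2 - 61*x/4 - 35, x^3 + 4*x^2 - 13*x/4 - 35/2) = x^2 + 6*x + 35/4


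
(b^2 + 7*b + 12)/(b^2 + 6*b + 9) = (b + 4)/(b + 3)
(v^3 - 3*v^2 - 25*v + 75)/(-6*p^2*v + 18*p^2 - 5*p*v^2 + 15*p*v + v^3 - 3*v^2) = (25 - v^2)/(6*p^2 + 5*p*v - v^2)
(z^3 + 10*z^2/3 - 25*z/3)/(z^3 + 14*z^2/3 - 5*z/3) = (3*z - 5)/(3*z - 1)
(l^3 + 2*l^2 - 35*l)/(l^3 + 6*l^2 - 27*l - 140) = l/(l + 4)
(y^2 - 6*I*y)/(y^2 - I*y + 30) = y/(y + 5*I)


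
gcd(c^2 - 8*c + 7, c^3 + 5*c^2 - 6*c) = c - 1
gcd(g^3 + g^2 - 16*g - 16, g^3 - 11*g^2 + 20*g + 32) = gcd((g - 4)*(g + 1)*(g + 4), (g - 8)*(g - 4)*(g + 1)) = g^2 - 3*g - 4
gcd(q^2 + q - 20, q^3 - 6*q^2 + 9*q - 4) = q - 4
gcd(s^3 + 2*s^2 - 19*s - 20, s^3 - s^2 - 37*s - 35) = s^2 + 6*s + 5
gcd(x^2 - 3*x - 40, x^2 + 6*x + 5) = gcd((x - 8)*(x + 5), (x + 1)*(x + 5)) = x + 5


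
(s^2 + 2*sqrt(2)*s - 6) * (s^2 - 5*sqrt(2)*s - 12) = s^4 - 3*sqrt(2)*s^3 - 38*s^2 + 6*sqrt(2)*s + 72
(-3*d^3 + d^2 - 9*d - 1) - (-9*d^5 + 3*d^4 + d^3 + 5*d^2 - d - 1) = 9*d^5 - 3*d^4 - 4*d^3 - 4*d^2 - 8*d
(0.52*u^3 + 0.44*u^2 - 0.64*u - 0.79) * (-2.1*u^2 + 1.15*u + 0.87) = -1.092*u^5 - 0.326*u^4 + 2.3024*u^3 + 1.3058*u^2 - 1.4653*u - 0.6873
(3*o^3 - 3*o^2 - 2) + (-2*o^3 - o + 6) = o^3 - 3*o^2 - o + 4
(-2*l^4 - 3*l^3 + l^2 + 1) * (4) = -8*l^4 - 12*l^3 + 4*l^2 + 4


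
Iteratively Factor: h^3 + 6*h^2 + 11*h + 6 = (h + 3)*(h^2 + 3*h + 2) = (h + 2)*(h + 3)*(h + 1)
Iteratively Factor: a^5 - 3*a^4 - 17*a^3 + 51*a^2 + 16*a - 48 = (a - 4)*(a^4 + a^3 - 13*a^2 - a + 12) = (a - 4)*(a - 3)*(a^3 + 4*a^2 - a - 4) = (a - 4)*(a - 3)*(a - 1)*(a^2 + 5*a + 4) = (a - 4)*(a - 3)*(a - 1)*(a + 4)*(a + 1)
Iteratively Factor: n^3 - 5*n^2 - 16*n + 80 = (n + 4)*(n^2 - 9*n + 20) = (n - 4)*(n + 4)*(n - 5)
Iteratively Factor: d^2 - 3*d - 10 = (d + 2)*(d - 5)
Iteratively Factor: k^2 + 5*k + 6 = (k + 2)*(k + 3)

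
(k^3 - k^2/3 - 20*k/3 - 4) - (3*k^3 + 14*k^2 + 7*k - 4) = -2*k^3 - 43*k^2/3 - 41*k/3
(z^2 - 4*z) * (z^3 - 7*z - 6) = z^5 - 4*z^4 - 7*z^3 + 22*z^2 + 24*z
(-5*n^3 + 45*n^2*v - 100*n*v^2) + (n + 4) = -5*n^3 + 45*n^2*v - 100*n*v^2 + n + 4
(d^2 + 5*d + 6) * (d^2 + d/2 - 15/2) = d^4 + 11*d^3/2 + d^2 - 69*d/2 - 45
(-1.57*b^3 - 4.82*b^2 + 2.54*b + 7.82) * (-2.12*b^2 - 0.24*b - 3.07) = 3.3284*b^5 + 10.5952*b^4 + 0.591899999999999*b^3 - 2.3906*b^2 - 9.6746*b - 24.0074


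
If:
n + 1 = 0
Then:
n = -1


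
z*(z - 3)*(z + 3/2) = z^3 - 3*z^2/2 - 9*z/2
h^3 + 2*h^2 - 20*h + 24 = (h - 2)^2*(h + 6)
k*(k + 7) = k^2 + 7*k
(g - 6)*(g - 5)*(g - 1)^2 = g^4 - 13*g^3 + 53*g^2 - 71*g + 30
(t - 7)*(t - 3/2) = t^2 - 17*t/2 + 21/2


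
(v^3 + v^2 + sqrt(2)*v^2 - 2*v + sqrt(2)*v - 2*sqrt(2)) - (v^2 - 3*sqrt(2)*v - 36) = v^3 + sqrt(2)*v^2 - 2*v + 4*sqrt(2)*v - 2*sqrt(2) + 36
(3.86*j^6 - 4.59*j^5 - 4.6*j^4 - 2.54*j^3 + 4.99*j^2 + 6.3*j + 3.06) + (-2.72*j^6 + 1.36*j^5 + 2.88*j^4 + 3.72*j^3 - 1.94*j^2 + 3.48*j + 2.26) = 1.14*j^6 - 3.23*j^5 - 1.72*j^4 + 1.18*j^3 + 3.05*j^2 + 9.78*j + 5.32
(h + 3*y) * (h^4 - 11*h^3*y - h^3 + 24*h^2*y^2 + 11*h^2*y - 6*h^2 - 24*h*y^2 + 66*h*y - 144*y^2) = h^5 - 8*h^4*y - h^4 - 9*h^3*y^2 + 8*h^3*y - 6*h^3 + 72*h^2*y^3 + 9*h^2*y^2 + 48*h^2*y - 72*h*y^3 + 54*h*y^2 - 432*y^3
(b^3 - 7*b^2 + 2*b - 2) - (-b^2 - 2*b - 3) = b^3 - 6*b^2 + 4*b + 1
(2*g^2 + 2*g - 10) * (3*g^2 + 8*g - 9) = 6*g^4 + 22*g^3 - 32*g^2 - 98*g + 90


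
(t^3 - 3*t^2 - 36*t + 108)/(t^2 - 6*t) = t + 3 - 18/t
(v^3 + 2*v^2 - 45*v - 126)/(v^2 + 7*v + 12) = (v^2 - v - 42)/(v + 4)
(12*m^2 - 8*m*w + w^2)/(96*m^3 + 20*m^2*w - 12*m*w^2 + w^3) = (-2*m + w)/(-16*m^2 - 6*m*w + w^2)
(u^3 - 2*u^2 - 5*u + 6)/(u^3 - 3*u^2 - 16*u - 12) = (u^2 - 4*u + 3)/(u^2 - 5*u - 6)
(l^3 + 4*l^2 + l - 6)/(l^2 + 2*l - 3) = l + 2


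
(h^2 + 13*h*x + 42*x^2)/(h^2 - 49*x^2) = (-h - 6*x)/(-h + 7*x)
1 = 1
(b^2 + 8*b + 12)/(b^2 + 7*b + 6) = (b + 2)/(b + 1)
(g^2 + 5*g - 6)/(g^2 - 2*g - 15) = (-g^2 - 5*g + 6)/(-g^2 + 2*g + 15)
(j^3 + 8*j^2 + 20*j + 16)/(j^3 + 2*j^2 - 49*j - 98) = (j^2 + 6*j + 8)/(j^2 - 49)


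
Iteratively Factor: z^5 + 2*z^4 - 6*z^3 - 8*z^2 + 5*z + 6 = (z - 2)*(z^4 + 4*z^3 + 2*z^2 - 4*z - 3) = (z - 2)*(z + 1)*(z^3 + 3*z^2 - z - 3) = (z - 2)*(z - 1)*(z + 1)*(z^2 + 4*z + 3) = (z - 2)*(z - 1)*(z + 1)^2*(z + 3)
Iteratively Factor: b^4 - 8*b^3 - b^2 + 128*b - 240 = (b + 4)*(b^3 - 12*b^2 + 47*b - 60) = (b - 4)*(b + 4)*(b^2 - 8*b + 15) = (b - 5)*(b - 4)*(b + 4)*(b - 3)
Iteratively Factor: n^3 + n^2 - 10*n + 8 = (n - 1)*(n^2 + 2*n - 8) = (n - 2)*(n - 1)*(n + 4)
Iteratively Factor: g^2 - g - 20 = (g + 4)*(g - 5)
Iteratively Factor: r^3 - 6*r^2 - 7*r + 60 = (r + 3)*(r^2 - 9*r + 20) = (r - 4)*(r + 3)*(r - 5)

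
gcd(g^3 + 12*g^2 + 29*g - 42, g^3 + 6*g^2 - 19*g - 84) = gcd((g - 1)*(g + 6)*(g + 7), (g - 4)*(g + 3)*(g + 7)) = g + 7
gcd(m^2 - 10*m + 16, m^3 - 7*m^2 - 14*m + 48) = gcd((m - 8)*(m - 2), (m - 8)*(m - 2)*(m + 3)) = m^2 - 10*m + 16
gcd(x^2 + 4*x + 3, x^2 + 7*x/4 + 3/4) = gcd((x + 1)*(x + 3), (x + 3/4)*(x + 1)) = x + 1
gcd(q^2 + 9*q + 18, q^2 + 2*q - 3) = q + 3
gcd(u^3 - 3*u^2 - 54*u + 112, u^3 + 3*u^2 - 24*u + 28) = u^2 + 5*u - 14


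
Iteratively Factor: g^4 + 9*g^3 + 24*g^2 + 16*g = (g + 4)*(g^3 + 5*g^2 + 4*g) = (g + 4)^2*(g^2 + g) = (g + 1)*(g + 4)^2*(g)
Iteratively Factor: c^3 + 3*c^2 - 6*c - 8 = (c - 2)*(c^2 + 5*c + 4) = (c - 2)*(c + 1)*(c + 4)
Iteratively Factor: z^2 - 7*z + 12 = (z - 4)*(z - 3)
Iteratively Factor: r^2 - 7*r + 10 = (r - 5)*(r - 2)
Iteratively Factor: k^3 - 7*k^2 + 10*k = (k)*(k^2 - 7*k + 10) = k*(k - 5)*(k - 2)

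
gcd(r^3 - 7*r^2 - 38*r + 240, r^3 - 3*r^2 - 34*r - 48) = r - 8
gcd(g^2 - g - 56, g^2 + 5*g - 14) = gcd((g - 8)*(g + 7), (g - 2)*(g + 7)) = g + 7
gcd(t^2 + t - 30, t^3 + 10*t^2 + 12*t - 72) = t + 6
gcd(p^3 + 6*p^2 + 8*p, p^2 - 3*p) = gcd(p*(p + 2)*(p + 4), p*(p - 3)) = p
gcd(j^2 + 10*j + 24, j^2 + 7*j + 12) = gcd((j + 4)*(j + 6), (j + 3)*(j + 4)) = j + 4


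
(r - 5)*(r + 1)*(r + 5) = r^3 + r^2 - 25*r - 25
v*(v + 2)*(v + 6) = v^3 + 8*v^2 + 12*v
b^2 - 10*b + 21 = (b - 7)*(b - 3)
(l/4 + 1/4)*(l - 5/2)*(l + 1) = l^3/4 - l^2/8 - l - 5/8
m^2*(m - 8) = m^3 - 8*m^2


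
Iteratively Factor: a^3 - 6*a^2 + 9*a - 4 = (a - 1)*(a^2 - 5*a + 4) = (a - 4)*(a - 1)*(a - 1)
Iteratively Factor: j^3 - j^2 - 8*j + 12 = (j - 2)*(j^2 + j - 6) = (j - 2)^2*(j + 3)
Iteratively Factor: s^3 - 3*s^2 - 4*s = (s - 4)*(s^2 + s) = (s - 4)*(s + 1)*(s)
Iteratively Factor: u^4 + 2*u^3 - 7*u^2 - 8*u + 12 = (u - 1)*(u^3 + 3*u^2 - 4*u - 12) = (u - 2)*(u - 1)*(u^2 + 5*u + 6) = (u - 2)*(u - 1)*(u + 3)*(u + 2)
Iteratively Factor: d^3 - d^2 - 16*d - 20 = (d + 2)*(d^2 - 3*d - 10) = (d - 5)*(d + 2)*(d + 2)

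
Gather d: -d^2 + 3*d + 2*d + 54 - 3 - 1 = -d^2 + 5*d + 50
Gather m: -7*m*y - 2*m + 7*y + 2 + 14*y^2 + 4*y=m*(-7*y - 2) + 14*y^2 + 11*y + 2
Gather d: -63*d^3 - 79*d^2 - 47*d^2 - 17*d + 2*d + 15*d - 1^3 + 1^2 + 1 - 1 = -63*d^3 - 126*d^2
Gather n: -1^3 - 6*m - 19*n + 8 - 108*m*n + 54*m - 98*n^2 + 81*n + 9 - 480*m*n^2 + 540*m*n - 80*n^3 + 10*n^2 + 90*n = 48*m - 80*n^3 + n^2*(-480*m - 88) + n*(432*m + 152) + 16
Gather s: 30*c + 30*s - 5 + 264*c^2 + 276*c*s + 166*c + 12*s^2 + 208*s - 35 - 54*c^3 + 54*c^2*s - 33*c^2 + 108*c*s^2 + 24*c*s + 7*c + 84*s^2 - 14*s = -54*c^3 + 231*c^2 + 203*c + s^2*(108*c + 96) + s*(54*c^2 + 300*c + 224) - 40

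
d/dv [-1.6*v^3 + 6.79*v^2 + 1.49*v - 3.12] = -4.8*v^2 + 13.58*v + 1.49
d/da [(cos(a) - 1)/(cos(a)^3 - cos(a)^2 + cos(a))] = (7*cos(a)/2 - 2*cos(2*a) + cos(3*a)/2 - 3)*sin(a)/((sin(a)^2 + cos(a) - 2)^2*cos(a)^2)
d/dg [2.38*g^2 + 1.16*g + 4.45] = 4.76*g + 1.16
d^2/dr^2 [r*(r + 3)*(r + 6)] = 6*r + 18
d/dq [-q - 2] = -1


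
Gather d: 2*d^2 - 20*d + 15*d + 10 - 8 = 2*d^2 - 5*d + 2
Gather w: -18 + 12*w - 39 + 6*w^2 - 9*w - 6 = 6*w^2 + 3*w - 63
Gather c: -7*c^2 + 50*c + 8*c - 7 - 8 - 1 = -7*c^2 + 58*c - 16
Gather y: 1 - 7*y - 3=-7*y - 2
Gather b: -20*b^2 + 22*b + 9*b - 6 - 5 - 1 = -20*b^2 + 31*b - 12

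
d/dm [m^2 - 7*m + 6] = 2*m - 7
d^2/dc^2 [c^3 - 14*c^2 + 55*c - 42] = 6*c - 28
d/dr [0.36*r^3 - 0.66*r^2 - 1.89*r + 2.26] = 1.08*r^2 - 1.32*r - 1.89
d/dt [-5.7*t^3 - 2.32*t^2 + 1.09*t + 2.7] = -17.1*t^2 - 4.64*t + 1.09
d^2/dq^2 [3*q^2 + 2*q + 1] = 6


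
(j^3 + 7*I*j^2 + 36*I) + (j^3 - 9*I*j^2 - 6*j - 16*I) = 2*j^3 - 2*I*j^2 - 6*j + 20*I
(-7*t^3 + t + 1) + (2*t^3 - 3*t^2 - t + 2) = -5*t^3 - 3*t^2 + 3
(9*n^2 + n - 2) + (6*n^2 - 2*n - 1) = 15*n^2 - n - 3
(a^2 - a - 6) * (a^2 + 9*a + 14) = a^4 + 8*a^3 - a^2 - 68*a - 84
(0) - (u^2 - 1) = 1 - u^2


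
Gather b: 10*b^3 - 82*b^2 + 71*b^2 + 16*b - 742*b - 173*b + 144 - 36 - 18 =10*b^3 - 11*b^2 - 899*b + 90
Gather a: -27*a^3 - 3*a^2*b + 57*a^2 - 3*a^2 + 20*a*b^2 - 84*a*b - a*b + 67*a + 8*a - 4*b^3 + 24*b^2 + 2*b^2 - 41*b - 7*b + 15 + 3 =-27*a^3 + a^2*(54 - 3*b) + a*(20*b^2 - 85*b + 75) - 4*b^3 + 26*b^2 - 48*b + 18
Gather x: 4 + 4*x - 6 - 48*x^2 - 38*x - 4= -48*x^2 - 34*x - 6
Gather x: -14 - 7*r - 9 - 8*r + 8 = -15*r - 15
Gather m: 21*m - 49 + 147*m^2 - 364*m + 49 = 147*m^2 - 343*m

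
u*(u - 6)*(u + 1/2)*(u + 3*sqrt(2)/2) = u^4 - 11*u^3/2 + 3*sqrt(2)*u^3/2 - 33*sqrt(2)*u^2/4 - 3*u^2 - 9*sqrt(2)*u/2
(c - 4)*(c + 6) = c^2 + 2*c - 24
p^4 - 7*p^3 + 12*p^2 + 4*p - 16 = (p - 4)*(p - 2)^2*(p + 1)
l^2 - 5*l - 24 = (l - 8)*(l + 3)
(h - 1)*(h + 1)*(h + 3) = h^3 + 3*h^2 - h - 3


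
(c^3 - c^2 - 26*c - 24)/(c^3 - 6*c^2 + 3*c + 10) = (c^2 - 2*c - 24)/(c^2 - 7*c + 10)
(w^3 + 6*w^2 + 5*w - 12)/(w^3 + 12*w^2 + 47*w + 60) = (w - 1)/(w + 5)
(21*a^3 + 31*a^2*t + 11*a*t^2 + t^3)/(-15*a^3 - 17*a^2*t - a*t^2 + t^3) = (7*a + t)/(-5*a + t)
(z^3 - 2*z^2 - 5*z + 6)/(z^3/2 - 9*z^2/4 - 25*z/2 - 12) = 4*(z^2 - 4*z + 3)/(2*z^2 - 13*z - 24)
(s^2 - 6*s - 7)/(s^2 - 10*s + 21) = (s + 1)/(s - 3)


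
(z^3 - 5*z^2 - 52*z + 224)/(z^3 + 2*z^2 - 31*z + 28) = (z - 8)/(z - 1)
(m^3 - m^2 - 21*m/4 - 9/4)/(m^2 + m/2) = m - 3/2 - 9/(2*m)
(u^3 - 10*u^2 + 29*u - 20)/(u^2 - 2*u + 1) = (u^2 - 9*u + 20)/(u - 1)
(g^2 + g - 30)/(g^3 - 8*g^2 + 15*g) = (g + 6)/(g*(g - 3))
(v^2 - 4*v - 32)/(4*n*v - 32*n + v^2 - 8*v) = (v + 4)/(4*n + v)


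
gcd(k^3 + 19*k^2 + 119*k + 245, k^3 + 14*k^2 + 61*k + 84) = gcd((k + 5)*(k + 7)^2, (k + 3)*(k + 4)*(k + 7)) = k + 7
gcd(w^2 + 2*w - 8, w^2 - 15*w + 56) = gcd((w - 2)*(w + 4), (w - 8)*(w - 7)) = 1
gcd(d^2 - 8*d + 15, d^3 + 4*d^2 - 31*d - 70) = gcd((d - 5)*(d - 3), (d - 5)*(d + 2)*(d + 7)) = d - 5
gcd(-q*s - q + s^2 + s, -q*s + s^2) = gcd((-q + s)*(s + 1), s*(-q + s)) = q - s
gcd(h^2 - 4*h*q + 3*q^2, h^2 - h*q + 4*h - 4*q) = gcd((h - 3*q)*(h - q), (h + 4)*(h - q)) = -h + q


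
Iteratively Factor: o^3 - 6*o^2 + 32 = (o - 4)*(o^2 - 2*o - 8) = (o - 4)^2*(o + 2)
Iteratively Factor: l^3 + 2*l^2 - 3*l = (l)*(l^2 + 2*l - 3) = l*(l - 1)*(l + 3)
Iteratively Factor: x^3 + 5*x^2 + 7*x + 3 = (x + 3)*(x^2 + 2*x + 1) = (x + 1)*(x + 3)*(x + 1)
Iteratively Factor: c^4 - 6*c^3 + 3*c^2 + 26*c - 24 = (c - 3)*(c^3 - 3*c^2 - 6*c + 8) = (c - 3)*(c + 2)*(c^2 - 5*c + 4) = (c - 4)*(c - 3)*(c + 2)*(c - 1)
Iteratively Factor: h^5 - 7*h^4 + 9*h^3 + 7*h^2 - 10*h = (h - 1)*(h^4 - 6*h^3 + 3*h^2 + 10*h) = (h - 2)*(h - 1)*(h^3 - 4*h^2 - 5*h) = (h - 2)*(h - 1)*(h + 1)*(h^2 - 5*h) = h*(h - 2)*(h - 1)*(h + 1)*(h - 5)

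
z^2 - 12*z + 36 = (z - 6)^2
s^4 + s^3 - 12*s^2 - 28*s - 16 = (s - 4)*(s + 1)*(s + 2)^2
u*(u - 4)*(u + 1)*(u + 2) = u^4 - u^3 - 10*u^2 - 8*u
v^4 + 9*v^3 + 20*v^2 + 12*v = v*(v + 1)*(v + 2)*(v + 6)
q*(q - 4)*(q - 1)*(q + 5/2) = q^4 - 5*q^3/2 - 17*q^2/2 + 10*q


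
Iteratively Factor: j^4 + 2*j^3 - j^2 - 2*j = (j)*(j^3 + 2*j^2 - j - 2) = j*(j + 2)*(j^2 - 1) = j*(j - 1)*(j + 2)*(j + 1)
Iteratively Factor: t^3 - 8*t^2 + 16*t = (t)*(t^2 - 8*t + 16) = t*(t - 4)*(t - 4)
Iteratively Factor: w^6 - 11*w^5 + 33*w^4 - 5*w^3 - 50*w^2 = (w)*(w^5 - 11*w^4 + 33*w^3 - 5*w^2 - 50*w) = w*(w - 5)*(w^4 - 6*w^3 + 3*w^2 + 10*w) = w*(w - 5)*(w + 1)*(w^3 - 7*w^2 + 10*w) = w^2*(w - 5)*(w + 1)*(w^2 - 7*w + 10) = w^2*(w - 5)^2*(w + 1)*(w - 2)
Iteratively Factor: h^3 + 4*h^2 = (h)*(h^2 + 4*h) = h*(h + 4)*(h)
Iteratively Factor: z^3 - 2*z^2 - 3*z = (z + 1)*(z^2 - 3*z) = z*(z + 1)*(z - 3)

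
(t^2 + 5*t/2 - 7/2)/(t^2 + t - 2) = (t + 7/2)/(t + 2)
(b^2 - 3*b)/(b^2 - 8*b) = (b - 3)/(b - 8)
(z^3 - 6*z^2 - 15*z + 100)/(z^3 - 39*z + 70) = (z^2 - z - 20)/(z^2 + 5*z - 14)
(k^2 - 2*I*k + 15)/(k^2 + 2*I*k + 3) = (k - 5*I)/(k - I)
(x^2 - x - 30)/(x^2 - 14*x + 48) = (x + 5)/(x - 8)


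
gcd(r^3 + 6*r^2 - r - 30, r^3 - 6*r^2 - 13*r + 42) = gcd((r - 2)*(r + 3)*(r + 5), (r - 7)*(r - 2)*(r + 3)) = r^2 + r - 6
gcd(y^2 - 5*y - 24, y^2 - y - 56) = y - 8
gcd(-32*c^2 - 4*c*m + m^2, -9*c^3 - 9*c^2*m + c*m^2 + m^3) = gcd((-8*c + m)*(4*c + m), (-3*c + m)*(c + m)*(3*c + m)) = 1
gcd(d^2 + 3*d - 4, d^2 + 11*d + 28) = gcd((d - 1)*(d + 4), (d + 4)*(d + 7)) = d + 4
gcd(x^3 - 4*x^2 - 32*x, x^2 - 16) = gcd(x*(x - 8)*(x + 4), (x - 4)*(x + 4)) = x + 4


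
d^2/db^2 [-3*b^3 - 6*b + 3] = -18*b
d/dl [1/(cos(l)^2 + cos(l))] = (sin(l)/cos(l)^2 + 2*tan(l))/(cos(l) + 1)^2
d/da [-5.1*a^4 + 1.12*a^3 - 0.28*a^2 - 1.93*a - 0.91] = -20.4*a^3 + 3.36*a^2 - 0.56*a - 1.93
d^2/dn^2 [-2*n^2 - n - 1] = -4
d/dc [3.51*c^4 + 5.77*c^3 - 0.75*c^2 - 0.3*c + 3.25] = 14.04*c^3 + 17.31*c^2 - 1.5*c - 0.3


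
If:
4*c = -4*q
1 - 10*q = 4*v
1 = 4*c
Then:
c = 1/4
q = -1/4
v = 7/8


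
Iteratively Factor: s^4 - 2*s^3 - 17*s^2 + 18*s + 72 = (s - 3)*(s^3 + s^2 - 14*s - 24) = (s - 4)*(s - 3)*(s^2 + 5*s + 6) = (s - 4)*(s - 3)*(s + 3)*(s + 2)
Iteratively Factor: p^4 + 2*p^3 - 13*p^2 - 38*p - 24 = (p + 1)*(p^3 + p^2 - 14*p - 24) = (p + 1)*(p + 3)*(p^2 - 2*p - 8) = (p - 4)*(p + 1)*(p + 3)*(p + 2)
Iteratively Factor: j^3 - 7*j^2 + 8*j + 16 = (j - 4)*(j^2 - 3*j - 4) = (j - 4)*(j + 1)*(j - 4)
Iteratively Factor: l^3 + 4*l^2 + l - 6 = (l + 2)*(l^2 + 2*l - 3) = (l - 1)*(l + 2)*(l + 3)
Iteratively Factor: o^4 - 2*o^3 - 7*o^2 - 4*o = (o + 1)*(o^3 - 3*o^2 - 4*o) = o*(o + 1)*(o^2 - 3*o - 4) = o*(o - 4)*(o + 1)*(o + 1)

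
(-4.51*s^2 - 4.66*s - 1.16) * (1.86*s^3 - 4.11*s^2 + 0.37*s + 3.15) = -8.3886*s^5 + 9.8685*s^4 + 15.3263*s^3 - 11.1631*s^2 - 15.1082*s - 3.654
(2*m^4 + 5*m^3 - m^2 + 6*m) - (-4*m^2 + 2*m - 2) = 2*m^4 + 5*m^3 + 3*m^2 + 4*m + 2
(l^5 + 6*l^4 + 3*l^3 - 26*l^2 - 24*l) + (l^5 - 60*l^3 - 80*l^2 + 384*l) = 2*l^5 + 6*l^4 - 57*l^3 - 106*l^2 + 360*l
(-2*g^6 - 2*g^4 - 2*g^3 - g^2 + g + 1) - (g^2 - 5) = -2*g^6 - 2*g^4 - 2*g^3 - 2*g^2 + g + 6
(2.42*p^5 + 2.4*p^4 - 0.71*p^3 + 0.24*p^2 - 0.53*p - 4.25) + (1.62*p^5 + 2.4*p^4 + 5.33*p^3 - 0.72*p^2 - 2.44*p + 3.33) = 4.04*p^5 + 4.8*p^4 + 4.62*p^3 - 0.48*p^2 - 2.97*p - 0.92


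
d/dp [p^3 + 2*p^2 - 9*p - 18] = 3*p^2 + 4*p - 9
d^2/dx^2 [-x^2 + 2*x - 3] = -2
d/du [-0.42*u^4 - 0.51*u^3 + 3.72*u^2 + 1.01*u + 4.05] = -1.68*u^3 - 1.53*u^2 + 7.44*u + 1.01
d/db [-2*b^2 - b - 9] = -4*b - 1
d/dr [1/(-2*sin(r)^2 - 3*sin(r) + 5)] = (4*sin(r) + 3)*cos(r)/(2*sin(r)^2 + 3*sin(r) - 5)^2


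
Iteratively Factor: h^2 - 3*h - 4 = (h + 1)*(h - 4)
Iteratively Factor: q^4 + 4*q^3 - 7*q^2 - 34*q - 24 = (q + 2)*(q^3 + 2*q^2 - 11*q - 12) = (q + 1)*(q + 2)*(q^2 + q - 12) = (q + 1)*(q + 2)*(q + 4)*(q - 3)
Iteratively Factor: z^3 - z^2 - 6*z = (z + 2)*(z^2 - 3*z) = (z - 3)*(z + 2)*(z)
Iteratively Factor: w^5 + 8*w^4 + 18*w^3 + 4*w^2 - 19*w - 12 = (w - 1)*(w^4 + 9*w^3 + 27*w^2 + 31*w + 12) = (w - 1)*(w + 1)*(w^3 + 8*w^2 + 19*w + 12) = (w - 1)*(w + 1)*(w + 3)*(w^2 + 5*w + 4) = (w - 1)*(w + 1)^2*(w + 3)*(w + 4)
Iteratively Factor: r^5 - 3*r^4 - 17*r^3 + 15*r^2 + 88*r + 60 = (r - 5)*(r^4 + 2*r^3 - 7*r^2 - 20*r - 12) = (r - 5)*(r + 2)*(r^3 - 7*r - 6) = (r - 5)*(r + 1)*(r + 2)*(r^2 - r - 6) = (r - 5)*(r + 1)*(r + 2)^2*(r - 3)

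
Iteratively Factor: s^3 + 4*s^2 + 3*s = (s)*(s^2 + 4*s + 3) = s*(s + 1)*(s + 3)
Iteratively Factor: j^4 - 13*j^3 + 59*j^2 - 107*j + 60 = (j - 1)*(j^3 - 12*j^2 + 47*j - 60) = (j - 5)*(j - 1)*(j^2 - 7*j + 12) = (j - 5)*(j - 4)*(j - 1)*(j - 3)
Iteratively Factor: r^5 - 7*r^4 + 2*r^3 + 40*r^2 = (r)*(r^4 - 7*r^3 + 2*r^2 + 40*r) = r*(r - 4)*(r^3 - 3*r^2 - 10*r) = r*(r - 4)*(r + 2)*(r^2 - 5*r) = r*(r - 5)*(r - 4)*(r + 2)*(r)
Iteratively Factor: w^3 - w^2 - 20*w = (w + 4)*(w^2 - 5*w) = (w - 5)*(w + 4)*(w)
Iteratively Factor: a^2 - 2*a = (a - 2)*(a)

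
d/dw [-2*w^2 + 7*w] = 7 - 4*w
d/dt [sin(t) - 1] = cos(t)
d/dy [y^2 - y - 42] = 2*y - 1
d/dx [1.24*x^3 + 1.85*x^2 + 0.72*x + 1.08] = 3.72*x^2 + 3.7*x + 0.72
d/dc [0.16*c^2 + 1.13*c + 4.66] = 0.32*c + 1.13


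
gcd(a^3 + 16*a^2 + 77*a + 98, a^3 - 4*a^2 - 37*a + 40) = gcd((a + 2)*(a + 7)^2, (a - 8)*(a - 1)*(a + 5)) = 1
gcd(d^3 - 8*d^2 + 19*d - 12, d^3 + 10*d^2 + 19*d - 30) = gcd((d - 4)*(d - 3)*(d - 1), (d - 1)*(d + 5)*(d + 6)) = d - 1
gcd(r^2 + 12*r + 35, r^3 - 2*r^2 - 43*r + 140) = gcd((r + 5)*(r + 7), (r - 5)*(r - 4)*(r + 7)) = r + 7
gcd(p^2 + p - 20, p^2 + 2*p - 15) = p + 5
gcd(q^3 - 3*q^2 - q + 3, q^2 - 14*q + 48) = 1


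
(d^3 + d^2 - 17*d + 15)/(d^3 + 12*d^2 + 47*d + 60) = (d^2 - 4*d + 3)/(d^2 + 7*d + 12)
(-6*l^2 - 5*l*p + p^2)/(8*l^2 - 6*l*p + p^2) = (-6*l^2 - 5*l*p + p^2)/(8*l^2 - 6*l*p + p^2)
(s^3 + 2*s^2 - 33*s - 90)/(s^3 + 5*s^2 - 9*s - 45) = (s - 6)/(s - 3)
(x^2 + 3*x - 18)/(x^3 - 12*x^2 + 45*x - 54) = (x + 6)/(x^2 - 9*x + 18)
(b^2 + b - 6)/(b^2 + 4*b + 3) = (b - 2)/(b + 1)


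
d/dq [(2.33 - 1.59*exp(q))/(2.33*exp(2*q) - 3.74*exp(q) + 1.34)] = (3.7047*exp(2*q) - 10.8578*exp(q) + 6.5836)*exp(q)/(5.4289*exp(4*q) - 17.4284*exp(3*q) + 20.232*exp(2*q) - 10.0232*exp(q) + 1.7956)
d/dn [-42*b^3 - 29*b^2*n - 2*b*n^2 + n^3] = -29*b^2 - 4*b*n + 3*n^2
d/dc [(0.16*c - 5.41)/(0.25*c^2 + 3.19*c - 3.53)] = (-0.04*c^2 + 2.705*c + 16.6931)/(0.0625*c^4 + 1.595*c^3 + 8.4111*c^2 - 22.5214*c + 12.4609)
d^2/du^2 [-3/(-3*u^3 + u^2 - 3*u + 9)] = 6*((1 - 9*u)*(3*u^3 - u^2 + 3*u - 9) + (9*u^2 - 2*u + 3)^2)/(3*u^3 - u^2 + 3*u - 9)^3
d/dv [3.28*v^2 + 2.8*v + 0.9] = 6.56*v + 2.8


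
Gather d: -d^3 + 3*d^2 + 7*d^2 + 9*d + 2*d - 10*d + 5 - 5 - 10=-d^3 + 10*d^2 + d - 10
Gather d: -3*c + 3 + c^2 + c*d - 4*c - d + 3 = c^2 - 7*c + d*(c - 1) + 6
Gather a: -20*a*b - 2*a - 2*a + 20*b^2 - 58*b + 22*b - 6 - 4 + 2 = a*(-20*b - 4) + 20*b^2 - 36*b - 8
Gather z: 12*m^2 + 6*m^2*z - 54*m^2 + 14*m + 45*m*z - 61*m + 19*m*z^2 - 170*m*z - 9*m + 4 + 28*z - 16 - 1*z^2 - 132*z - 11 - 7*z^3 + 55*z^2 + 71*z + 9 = -42*m^2 - 56*m - 7*z^3 + z^2*(19*m + 54) + z*(6*m^2 - 125*m - 33) - 14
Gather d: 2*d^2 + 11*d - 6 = 2*d^2 + 11*d - 6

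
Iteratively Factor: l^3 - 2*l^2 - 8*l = (l + 2)*(l^2 - 4*l) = (l - 4)*(l + 2)*(l)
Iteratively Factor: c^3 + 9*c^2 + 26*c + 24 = (c + 2)*(c^2 + 7*c + 12) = (c + 2)*(c + 4)*(c + 3)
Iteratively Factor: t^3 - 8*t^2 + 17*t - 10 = (t - 2)*(t^2 - 6*t + 5) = (t - 2)*(t - 1)*(t - 5)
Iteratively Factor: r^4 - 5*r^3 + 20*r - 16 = (r + 2)*(r^3 - 7*r^2 + 14*r - 8) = (r - 2)*(r + 2)*(r^2 - 5*r + 4) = (r - 2)*(r - 1)*(r + 2)*(r - 4)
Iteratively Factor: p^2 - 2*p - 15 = (p + 3)*(p - 5)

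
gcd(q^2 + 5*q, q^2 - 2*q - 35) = q + 5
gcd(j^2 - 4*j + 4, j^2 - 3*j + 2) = j - 2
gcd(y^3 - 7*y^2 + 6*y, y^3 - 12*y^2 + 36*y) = y^2 - 6*y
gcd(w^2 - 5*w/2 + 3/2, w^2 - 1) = w - 1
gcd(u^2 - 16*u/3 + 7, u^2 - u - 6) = u - 3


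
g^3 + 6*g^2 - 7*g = g*(g - 1)*(g + 7)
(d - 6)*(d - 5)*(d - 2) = d^3 - 13*d^2 + 52*d - 60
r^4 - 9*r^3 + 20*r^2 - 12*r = r*(r - 6)*(r - 2)*(r - 1)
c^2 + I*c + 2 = (c - I)*(c + 2*I)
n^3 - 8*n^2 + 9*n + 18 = (n - 6)*(n - 3)*(n + 1)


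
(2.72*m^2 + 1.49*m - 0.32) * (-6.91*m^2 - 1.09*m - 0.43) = -18.7952*m^4 - 13.2607*m^3 - 0.5825*m^2 - 0.2919*m + 0.1376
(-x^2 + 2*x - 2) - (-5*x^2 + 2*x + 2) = 4*x^2 - 4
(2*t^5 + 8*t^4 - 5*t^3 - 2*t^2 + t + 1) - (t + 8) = 2*t^5 + 8*t^4 - 5*t^3 - 2*t^2 - 7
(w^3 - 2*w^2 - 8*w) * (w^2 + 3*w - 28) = w^5 + w^4 - 42*w^3 + 32*w^2 + 224*w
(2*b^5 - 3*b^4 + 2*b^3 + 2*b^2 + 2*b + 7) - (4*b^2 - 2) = 2*b^5 - 3*b^4 + 2*b^3 - 2*b^2 + 2*b + 9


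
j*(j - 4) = j^2 - 4*j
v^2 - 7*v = v*(v - 7)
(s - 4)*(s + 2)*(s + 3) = s^3 + s^2 - 14*s - 24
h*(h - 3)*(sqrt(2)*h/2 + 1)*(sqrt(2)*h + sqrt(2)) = h^4 - 2*h^3 + sqrt(2)*h^3 - 3*h^2 - 2*sqrt(2)*h^2 - 3*sqrt(2)*h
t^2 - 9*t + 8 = (t - 8)*(t - 1)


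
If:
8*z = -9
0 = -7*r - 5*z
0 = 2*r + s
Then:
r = 45/56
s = -45/28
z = -9/8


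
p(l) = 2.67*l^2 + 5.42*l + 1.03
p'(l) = 5.34*l + 5.42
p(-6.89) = 90.44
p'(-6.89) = -31.37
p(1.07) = 9.89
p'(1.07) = 11.13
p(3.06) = 42.62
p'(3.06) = 21.76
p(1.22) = 11.62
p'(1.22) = 11.93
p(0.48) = 4.25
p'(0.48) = 7.98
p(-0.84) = -1.64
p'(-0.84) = 0.93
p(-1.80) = -0.08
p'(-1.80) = -4.19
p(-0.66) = -1.38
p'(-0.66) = 1.90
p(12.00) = 450.55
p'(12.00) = 69.50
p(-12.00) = 320.47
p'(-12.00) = -58.66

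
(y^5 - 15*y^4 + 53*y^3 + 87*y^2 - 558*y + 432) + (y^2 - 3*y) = y^5 - 15*y^4 + 53*y^3 + 88*y^2 - 561*y + 432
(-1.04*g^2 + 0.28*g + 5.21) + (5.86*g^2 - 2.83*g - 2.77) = 4.82*g^2 - 2.55*g + 2.44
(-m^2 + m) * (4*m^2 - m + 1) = -4*m^4 + 5*m^3 - 2*m^2 + m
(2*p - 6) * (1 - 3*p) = -6*p^2 + 20*p - 6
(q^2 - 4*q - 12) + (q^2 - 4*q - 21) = 2*q^2 - 8*q - 33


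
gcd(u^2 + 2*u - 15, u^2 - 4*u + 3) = u - 3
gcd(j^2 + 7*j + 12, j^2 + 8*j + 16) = j + 4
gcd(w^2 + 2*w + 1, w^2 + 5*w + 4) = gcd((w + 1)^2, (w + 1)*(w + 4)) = w + 1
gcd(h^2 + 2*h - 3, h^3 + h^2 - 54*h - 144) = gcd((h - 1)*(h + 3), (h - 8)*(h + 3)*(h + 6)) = h + 3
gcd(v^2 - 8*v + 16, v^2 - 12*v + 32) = v - 4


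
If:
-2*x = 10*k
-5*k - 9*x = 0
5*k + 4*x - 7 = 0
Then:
No Solution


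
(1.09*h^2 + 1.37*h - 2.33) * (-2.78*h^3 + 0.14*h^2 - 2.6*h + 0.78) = -3.0302*h^5 - 3.656*h^4 + 3.8352*h^3 - 3.038*h^2 + 7.1266*h - 1.8174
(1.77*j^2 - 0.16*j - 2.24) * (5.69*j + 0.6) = 10.0713*j^3 + 0.1516*j^2 - 12.8416*j - 1.344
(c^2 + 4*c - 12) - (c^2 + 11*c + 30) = -7*c - 42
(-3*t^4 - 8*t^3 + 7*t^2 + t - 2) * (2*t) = -6*t^5 - 16*t^4 + 14*t^3 + 2*t^2 - 4*t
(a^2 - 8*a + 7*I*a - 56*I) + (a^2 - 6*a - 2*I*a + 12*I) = 2*a^2 - 14*a + 5*I*a - 44*I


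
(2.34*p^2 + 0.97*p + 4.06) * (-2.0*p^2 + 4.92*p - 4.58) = -4.68*p^4 + 9.5728*p^3 - 14.0648*p^2 + 15.5326*p - 18.5948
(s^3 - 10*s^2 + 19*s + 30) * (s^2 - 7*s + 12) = s^5 - 17*s^4 + 101*s^3 - 223*s^2 + 18*s + 360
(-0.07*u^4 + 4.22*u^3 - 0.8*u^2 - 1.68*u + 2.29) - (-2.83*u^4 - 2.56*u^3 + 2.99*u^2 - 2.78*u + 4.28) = 2.76*u^4 + 6.78*u^3 - 3.79*u^2 + 1.1*u - 1.99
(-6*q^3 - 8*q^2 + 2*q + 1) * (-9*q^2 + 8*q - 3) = 54*q^5 + 24*q^4 - 64*q^3 + 31*q^2 + 2*q - 3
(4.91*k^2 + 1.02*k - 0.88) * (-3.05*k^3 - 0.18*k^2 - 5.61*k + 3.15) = -14.9755*k^5 - 3.9948*k^4 - 25.0447*k^3 + 9.9027*k^2 + 8.1498*k - 2.772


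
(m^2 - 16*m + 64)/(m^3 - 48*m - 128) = (m - 8)/(m^2 + 8*m + 16)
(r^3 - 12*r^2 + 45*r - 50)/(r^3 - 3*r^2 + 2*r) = (r^2 - 10*r + 25)/(r*(r - 1))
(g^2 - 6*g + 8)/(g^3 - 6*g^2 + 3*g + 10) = (g - 4)/(g^2 - 4*g - 5)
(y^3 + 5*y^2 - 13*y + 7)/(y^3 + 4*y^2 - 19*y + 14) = (y - 1)/(y - 2)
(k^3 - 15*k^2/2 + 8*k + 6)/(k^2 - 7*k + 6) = (k^2 - 3*k/2 - 1)/(k - 1)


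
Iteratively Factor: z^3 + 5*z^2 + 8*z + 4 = (z + 2)*(z^2 + 3*z + 2) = (z + 2)^2*(z + 1)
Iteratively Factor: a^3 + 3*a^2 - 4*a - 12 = (a + 2)*(a^2 + a - 6) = (a + 2)*(a + 3)*(a - 2)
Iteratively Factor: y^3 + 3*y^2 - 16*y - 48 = (y - 4)*(y^2 + 7*y + 12) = (y - 4)*(y + 3)*(y + 4)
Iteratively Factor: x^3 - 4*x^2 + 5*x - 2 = (x - 2)*(x^2 - 2*x + 1) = (x - 2)*(x - 1)*(x - 1)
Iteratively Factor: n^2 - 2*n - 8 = (n + 2)*(n - 4)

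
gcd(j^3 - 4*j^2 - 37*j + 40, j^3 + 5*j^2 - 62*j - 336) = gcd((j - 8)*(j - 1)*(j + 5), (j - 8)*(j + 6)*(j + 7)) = j - 8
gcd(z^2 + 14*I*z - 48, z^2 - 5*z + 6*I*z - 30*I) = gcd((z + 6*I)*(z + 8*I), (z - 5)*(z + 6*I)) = z + 6*I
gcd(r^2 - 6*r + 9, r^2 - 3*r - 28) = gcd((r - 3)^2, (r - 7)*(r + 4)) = 1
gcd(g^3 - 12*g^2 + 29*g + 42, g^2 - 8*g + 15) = 1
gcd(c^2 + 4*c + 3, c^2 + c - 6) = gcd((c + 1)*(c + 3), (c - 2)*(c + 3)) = c + 3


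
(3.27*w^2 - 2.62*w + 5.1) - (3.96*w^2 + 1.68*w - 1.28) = -0.69*w^2 - 4.3*w + 6.38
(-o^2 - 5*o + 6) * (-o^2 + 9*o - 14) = o^4 - 4*o^3 - 37*o^2 + 124*o - 84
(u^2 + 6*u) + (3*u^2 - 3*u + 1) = 4*u^2 + 3*u + 1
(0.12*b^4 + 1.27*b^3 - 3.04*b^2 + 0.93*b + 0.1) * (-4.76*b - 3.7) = -0.5712*b^5 - 6.4892*b^4 + 9.7714*b^3 + 6.8212*b^2 - 3.917*b - 0.37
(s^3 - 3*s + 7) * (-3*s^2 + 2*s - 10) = -3*s^5 + 2*s^4 - s^3 - 27*s^2 + 44*s - 70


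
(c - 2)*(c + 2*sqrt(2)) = c^2 - 2*c + 2*sqrt(2)*c - 4*sqrt(2)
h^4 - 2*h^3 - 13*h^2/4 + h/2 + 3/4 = (h - 3)*(h - 1/2)*(h + 1/2)*(h + 1)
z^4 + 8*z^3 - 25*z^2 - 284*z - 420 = (z - 6)*(z + 2)*(z + 5)*(z + 7)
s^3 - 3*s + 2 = (s - 1)^2*(s + 2)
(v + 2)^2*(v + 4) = v^3 + 8*v^2 + 20*v + 16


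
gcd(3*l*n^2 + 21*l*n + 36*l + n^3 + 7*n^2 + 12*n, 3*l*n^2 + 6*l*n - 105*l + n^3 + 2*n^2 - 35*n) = 3*l + n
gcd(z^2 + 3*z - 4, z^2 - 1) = z - 1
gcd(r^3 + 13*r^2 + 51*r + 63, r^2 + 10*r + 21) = r^2 + 10*r + 21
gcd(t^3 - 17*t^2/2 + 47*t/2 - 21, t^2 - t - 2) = t - 2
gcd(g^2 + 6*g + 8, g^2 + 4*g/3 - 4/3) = g + 2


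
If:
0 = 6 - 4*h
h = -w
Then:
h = 3/2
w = -3/2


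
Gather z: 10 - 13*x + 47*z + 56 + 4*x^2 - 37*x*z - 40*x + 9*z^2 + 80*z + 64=4*x^2 - 53*x + 9*z^2 + z*(127 - 37*x) + 130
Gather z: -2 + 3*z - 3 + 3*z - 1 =6*z - 6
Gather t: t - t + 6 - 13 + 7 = 0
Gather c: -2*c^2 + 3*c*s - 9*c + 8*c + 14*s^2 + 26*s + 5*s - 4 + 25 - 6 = -2*c^2 + c*(3*s - 1) + 14*s^2 + 31*s + 15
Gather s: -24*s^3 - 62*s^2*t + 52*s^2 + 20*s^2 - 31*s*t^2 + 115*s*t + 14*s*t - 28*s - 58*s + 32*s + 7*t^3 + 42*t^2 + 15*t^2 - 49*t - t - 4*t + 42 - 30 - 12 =-24*s^3 + s^2*(72 - 62*t) + s*(-31*t^2 + 129*t - 54) + 7*t^3 + 57*t^2 - 54*t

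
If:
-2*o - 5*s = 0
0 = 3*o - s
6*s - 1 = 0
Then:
No Solution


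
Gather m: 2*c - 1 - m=2*c - m - 1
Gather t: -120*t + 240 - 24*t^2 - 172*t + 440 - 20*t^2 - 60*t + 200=-44*t^2 - 352*t + 880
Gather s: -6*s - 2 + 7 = 5 - 6*s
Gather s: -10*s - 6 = -10*s - 6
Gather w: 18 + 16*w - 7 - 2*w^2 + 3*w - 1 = -2*w^2 + 19*w + 10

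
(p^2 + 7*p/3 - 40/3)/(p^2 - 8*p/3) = (p + 5)/p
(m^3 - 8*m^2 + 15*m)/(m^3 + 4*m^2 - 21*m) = (m - 5)/(m + 7)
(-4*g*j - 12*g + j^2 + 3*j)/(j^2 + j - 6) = (-4*g + j)/(j - 2)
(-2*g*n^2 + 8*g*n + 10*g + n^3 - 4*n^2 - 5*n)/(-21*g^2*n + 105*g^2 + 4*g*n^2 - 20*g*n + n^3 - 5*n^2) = (2*g*n + 2*g - n^2 - n)/(21*g^2 - 4*g*n - n^2)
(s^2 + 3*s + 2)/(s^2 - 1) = (s + 2)/(s - 1)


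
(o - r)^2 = o^2 - 2*o*r + r^2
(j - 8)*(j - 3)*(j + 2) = j^3 - 9*j^2 + 2*j + 48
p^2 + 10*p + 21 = (p + 3)*(p + 7)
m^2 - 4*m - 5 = (m - 5)*(m + 1)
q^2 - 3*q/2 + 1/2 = (q - 1)*(q - 1/2)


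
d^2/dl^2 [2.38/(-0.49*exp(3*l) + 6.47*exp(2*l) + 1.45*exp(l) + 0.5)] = (2.38*(-2.94*exp(2*l) + 25.88*exp(l) + 2.9)*(-1.47*exp(2*l) + 12.94*exp(l) + 1.45)*exp(l) + (10.4958*exp(2*l) - 61.5944*exp(l) - 3.451)*(-0.49*exp(3*l) + 6.47*exp(2*l) + 1.45*exp(l) + 0.5))*exp(l)/(-0.49*exp(3*l) + 6.47*exp(2*l) + 1.45*exp(l) + 0.5)^3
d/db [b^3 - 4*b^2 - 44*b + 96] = 3*b^2 - 8*b - 44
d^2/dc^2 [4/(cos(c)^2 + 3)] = 8*(-2*sin(c)^4 - 5*sin(c)^2 + 4)/(cos(c)^2 + 3)^3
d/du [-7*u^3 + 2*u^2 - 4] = u*(4 - 21*u)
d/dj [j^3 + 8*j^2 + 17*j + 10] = 3*j^2 + 16*j + 17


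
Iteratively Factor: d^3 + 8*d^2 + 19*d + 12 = (d + 3)*(d^2 + 5*d + 4) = (d + 3)*(d + 4)*(d + 1)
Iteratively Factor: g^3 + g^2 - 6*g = (g + 3)*(g^2 - 2*g) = (g - 2)*(g + 3)*(g)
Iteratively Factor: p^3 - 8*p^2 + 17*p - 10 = (p - 1)*(p^2 - 7*p + 10) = (p - 2)*(p - 1)*(p - 5)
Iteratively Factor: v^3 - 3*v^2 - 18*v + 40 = (v - 2)*(v^2 - v - 20) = (v - 5)*(v - 2)*(v + 4)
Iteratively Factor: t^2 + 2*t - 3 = (t + 3)*(t - 1)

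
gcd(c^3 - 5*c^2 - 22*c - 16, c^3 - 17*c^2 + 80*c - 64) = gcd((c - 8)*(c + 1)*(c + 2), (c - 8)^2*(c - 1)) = c - 8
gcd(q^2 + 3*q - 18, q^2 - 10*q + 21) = q - 3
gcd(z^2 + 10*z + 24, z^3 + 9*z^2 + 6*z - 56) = z + 4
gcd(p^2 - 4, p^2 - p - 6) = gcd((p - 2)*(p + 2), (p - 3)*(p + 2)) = p + 2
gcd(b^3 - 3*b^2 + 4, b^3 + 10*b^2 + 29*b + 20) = b + 1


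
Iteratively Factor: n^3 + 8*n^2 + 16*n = (n + 4)*(n^2 + 4*n) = n*(n + 4)*(n + 4)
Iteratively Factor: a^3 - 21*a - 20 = (a + 4)*(a^2 - 4*a - 5) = (a - 5)*(a + 4)*(a + 1)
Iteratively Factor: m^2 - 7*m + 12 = (m - 3)*(m - 4)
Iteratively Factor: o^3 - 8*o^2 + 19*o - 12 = (o - 4)*(o^2 - 4*o + 3) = (o - 4)*(o - 3)*(o - 1)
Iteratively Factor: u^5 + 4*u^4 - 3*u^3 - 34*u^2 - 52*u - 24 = (u + 2)*(u^4 + 2*u^3 - 7*u^2 - 20*u - 12) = (u + 2)^2*(u^3 - 7*u - 6) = (u + 1)*(u + 2)^2*(u^2 - u - 6) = (u + 1)*(u + 2)^3*(u - 3)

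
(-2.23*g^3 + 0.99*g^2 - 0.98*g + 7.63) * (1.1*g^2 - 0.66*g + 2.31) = -2.453*g^5 + 2.5608*g^4 - 6.8827*g^3 + 11.3267*g^2 - 7.2996*g + 17.6253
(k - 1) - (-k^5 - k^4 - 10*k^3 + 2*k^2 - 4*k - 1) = k^5 + k^4 + 10*k^3 - 2*k^2 + 5*k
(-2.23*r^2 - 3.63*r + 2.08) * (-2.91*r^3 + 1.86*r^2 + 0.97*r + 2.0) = 6.4893*r^5 + 6.4155*r^4 - 14.9677*r^3 - 4.1123*r^2 - 5.2424*r + 4.16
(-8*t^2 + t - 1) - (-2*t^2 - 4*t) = -6*t^2 + 5*t - 1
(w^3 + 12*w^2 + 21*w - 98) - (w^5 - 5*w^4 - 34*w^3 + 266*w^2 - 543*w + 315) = -w^5 + 5*w^4 + 35*w^3 - 254*w^2 + 564*w - 413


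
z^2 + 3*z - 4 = (z - 1)*(z + 4)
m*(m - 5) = m^2 - 5*m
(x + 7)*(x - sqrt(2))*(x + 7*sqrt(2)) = x^3 + 7*x^2 + 6*sqrt(2)*x^2 - 14*x + 42*sqrt(2)*x - 98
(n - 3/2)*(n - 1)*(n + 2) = n^3 - n^2/2 - 7*n/2 + 3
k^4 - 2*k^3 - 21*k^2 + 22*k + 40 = (k - 5)*(k - 2)*(k + 1)*(k + 4)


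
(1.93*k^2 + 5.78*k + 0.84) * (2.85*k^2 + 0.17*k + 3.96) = 5.5005*k^4 + 16.8011*k^3 + 11.0194*k^2 + 23.0316*k + 3.3264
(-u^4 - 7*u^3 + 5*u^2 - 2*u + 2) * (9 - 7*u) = 7*u^5 + 40*u^4 - 98*u^3 + 59*u^2 - 32*u + 18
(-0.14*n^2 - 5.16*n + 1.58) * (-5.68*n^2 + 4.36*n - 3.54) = 0.7952*n^4 + 28.6984*n^3 - 30.9764*n^2 + 25.1552*n - 5.5932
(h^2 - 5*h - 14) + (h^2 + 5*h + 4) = 2*h^2 - 10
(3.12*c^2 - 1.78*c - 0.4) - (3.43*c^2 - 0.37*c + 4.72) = -0.31*c^2 - 1.41*c - 5.12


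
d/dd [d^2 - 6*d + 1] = 2*d - 6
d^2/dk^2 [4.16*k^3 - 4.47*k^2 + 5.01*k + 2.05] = 24.96*k - 8.94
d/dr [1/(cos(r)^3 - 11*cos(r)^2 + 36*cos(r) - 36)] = (3*cos(r)^2 - 22*cos(r) + 36)*sin(r)/(cos(r)^3 - 11*cos(r)^2 + 36*cos(r) - 36)^2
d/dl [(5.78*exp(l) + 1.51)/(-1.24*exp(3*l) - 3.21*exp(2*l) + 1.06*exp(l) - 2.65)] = (14.3344*exp(3*l) + 24.171*exp(2*l) + 9.6942*exp(l) - 16.9176)*exp(l)/(1.5376*exp(6*l) + 7.9608*exp(5*l) + 7.6753*exp(4*l) - 0.2332*exp(3*l) + 18.1366*exp(2*l) - 5.618*exp(l) + 7.0225)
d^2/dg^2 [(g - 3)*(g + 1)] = 2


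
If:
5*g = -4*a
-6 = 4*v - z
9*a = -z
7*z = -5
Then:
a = 5/63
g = -4/63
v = -47/28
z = -5/7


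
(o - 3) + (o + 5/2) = 2*o - 1/2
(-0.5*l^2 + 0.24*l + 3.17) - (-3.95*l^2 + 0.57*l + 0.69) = 3.45*l^2 - 0.33*l + 2.48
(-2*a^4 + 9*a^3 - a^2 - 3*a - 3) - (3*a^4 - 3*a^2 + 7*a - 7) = -5*a^4 + 9*a^3 + 2*a^2 - 10*a + 4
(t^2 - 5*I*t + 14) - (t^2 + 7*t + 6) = -7*t - 5*I*t + 8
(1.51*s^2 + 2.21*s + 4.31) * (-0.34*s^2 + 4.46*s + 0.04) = -0.5134*s^4 + 5.9832*s^3 + 8.4516*s^2 + 19.311*s + 0.1724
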